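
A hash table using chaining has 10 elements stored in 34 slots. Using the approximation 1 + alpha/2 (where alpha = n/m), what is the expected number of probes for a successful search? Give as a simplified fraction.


Load factor alpha = n/m = 10/34
Expected probes = 1 + alpha/2 = 1 + 10/(2*34)
= 1 + 10/68
= 68/68 + 10/68
= 78/68
Simplify: 39/34


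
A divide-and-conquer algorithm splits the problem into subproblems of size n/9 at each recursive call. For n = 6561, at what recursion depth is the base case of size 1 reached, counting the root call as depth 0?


At each depth, the problem size is divided by 9:
  Depth 0: problem size = 6561
  Depth 1: problem size = 729
  Depth 2: problem size = 81
  Depth 3: problem size = 9
  Depth 4: problem size = 1 (base case)
The base case is reached at depth log_9(6561) = 4 (the tree has 5 levels counting depth 0, but the depth asked for is 4).
Recursion depth = 4


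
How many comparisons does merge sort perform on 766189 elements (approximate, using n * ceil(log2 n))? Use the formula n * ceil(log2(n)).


Recursion depth: ceil(log2(766189)) = 20
Each recursion level merges n = 766189 elements
Total = 766189 * 20 = 15323780


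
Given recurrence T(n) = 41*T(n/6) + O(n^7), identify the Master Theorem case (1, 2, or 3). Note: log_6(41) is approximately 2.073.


Master Theorem parameters: a=41, b=6, c=7
log_b(a) = 2.073
Compare b^c with a: 6^7 = 279936 > 41, so c > log_b(a).
Comparing c=7 vs log_b(a)=2.073:
7 > 2.073 => Case 3
Result: T(n) = O(n^7)
Master Theorem case = 3


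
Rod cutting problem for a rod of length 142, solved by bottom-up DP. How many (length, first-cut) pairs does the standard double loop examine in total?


For each subproblem length i = 1..142, the inner loop considers i possible first cuts.
Total = 1 + 2 + ... + 142
= 142*(142+1)/2
= 142*143/2 = 10153


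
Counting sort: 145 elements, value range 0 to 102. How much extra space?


n = 145 (output array)
k = 103 (count array for 103 distinct values)
Extra space = 145 + 103 = 248


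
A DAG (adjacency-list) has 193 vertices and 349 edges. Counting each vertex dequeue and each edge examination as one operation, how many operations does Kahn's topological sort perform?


V = 193 (vertex processing)
E = 349 (edge processing)
V + E = 193 + 349 = 542


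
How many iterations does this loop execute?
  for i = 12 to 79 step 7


The loop variable i takes values starting at 12 and increments by 7 each iteration.
Sequence: i = 12, 19, 26, 33, 40, 47, 54, 61, 68, ...
The upper bound 79 is inclusive, so the count is floor((last - first) / step) + 1:
floor((79 - 12) / 7) + 1 = floor(67/7) + 1 = 9 + 1 = 10


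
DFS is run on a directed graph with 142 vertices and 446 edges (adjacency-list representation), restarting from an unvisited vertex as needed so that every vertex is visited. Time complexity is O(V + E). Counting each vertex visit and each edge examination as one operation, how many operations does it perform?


A full DFS traversal processes each vertex exactly once (push/pop on stack).
Each directed edge is examined once.
V = 142, E = 446
V + E = 588


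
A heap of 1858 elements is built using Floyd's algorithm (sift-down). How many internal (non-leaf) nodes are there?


Leaf nodes occupy roughly half the array.
Sift-down is called for each internal node, starting from the last one.
Internal nodes = floor(n/2) = floor(1858/2) = 929


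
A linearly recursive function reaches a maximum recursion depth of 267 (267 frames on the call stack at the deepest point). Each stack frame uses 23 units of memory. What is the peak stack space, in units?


Maximum recursion depth = 267 frames
Memory per frame = 23 units
Total stack space = depth * frame_size
= 267 * 23 = 6141


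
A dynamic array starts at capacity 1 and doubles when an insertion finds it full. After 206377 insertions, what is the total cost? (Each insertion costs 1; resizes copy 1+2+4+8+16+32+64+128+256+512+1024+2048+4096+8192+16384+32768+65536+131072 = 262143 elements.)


Insertion cost: 206377 (one per element)
Resizes occur just before inserting elements 2, 3, 5, 9, ...
Elements copied at each resize: 1 + 2 + 4 + 8 + 16 + 32 + 64 + 128 + 256 + 512 + 1024 + 2048 + 4096 + 8192 + 16384 + 32768 + 65536 + 131072
Sum of copies = 262143 (geometric series: 2^k - 1)
Total = 206377 + 262143 = 468520


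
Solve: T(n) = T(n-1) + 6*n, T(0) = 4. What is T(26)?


Expanding the recurrence:
T(26) = T(25) + 6*26
       = T(24) + 6*25 + 6*26
       ...
       = T(0) + 6*(1 + 2 + ... + 26)
       = 4 + 6 * 26*27/2
       = 4 + 6 * 351
       = 4 + 2106 = 2110


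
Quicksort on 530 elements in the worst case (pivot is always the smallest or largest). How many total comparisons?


In the worst case, each partition step picks the worst pivot:
  Partition 1: 529 comparisons (n-1 elements to compare)
  Partition 2: 528 comparisons
  Partition 3: 527 comparisons
  Partition 4: 526 comparisons
  Partition 5: 525 comparisons
  ...
  Last partition: 0 comparisons
Total = (n-1) + (n-2) + ... + 1 + 0 = n*(n-1)/2
= 530*529/2 = 140185


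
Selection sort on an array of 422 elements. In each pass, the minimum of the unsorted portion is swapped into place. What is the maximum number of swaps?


Selection sort performs one swap per pass:
  Pass 1: find min in positions 0 to 421, swap with position 0
  Pass 2: find min in positions 1 to 421, swap with position 1
  Pass 3: find min in positions 2 to 421, swap with position 2
  Pass 4: find min in positions 3 to 421, swap with position 3
  Pass 5: find min in positions 4 to 421, swap with position 4
  ... (416 more passes)
Total passes (and swaps) = n - 1 = 422 - 1 = 421


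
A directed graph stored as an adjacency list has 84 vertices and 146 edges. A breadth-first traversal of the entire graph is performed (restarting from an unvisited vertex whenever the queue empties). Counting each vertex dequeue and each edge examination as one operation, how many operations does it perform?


A full BFS traversal dequeues each vertex once and examines each edge once.
Vertex visits: 84
Edge visits: 146
V + E = 84 + 146 = 230


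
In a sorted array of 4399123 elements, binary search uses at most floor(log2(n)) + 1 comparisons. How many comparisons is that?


Halving sequence: 4399123 -> 2199561 -> 1099780 -> 549890 -> 274945 -> 137472 -> 68736 -> 34368 -> 17184 -> 8592 -> 4296 -> 2148 -> 1074 -> 537 -> 268 -> 134 -> 67 -> 33 -> 16 -> 8 -> 4 -> 2 -> 1
Number of halvings = 22
Max comparisons = 22 + 1 = 23


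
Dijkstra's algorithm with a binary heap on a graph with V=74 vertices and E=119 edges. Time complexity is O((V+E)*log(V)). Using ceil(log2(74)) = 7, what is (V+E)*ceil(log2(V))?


Dijkstra with a binary heap: each vertex is extracted once, each edge may relax once.
Each heap operation costs O(log V).
V + E = 74 + 119 = 193
ceil(log2(74)) = 7 (since 2^6 = 64 < 74 <= 128 = 2^7)
Total heap work = (V+E) * ceil(log2(V)) = 193 * 7 = 1351


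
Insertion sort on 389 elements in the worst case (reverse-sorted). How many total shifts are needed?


In the worst case (reverse-sorted), each element shifts past all previous:
  Element 1: 1 shifts
  Element 2: 2 shifts
  Element 3: 3 shifts
  Element 4: 4 shifts
  Element 5: 5 shifts
  ...
  Element 388: 388 shifts
Total = 1 + 2 + ... + 388
= 389*(389-1)/2 = 75466


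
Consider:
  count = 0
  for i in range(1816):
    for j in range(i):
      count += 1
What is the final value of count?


For each i, the inner loop runs i times:
  i=0: inner runs 0 times
  i=1: inner runs 1 time
  i=2: inner runs 2 times
  i=3: inner runs 3 times
  i=4: inner runs 4 times
  i=5: inner runs 5 times
  i=6: inner runs 6 times
  i=7: inner runs 7 times
  ...
Total = 0 + 1 + 2 + ... + 1815 = 1816*(1816-1)/2 = 1648020


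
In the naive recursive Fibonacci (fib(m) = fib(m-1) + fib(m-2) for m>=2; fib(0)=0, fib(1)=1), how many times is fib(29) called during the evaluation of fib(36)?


Let N(m) = number of times fib(m) is called while evaluating fib(36).
N(36) = 1 (the initial call).
N(35) = 1 (only fib(36) calls it).
For 1 <= m <= 34: fib(m) is called by fib(m+1) and fib(m+2), so
  N(m) = N(m+1) + N(m+2).
fib(0) is called only by fib(2), so N(0) = N(2).
Walk down from m=36:
  N(36)=1, N(35)=1, N(34)=2, N(33)=3, N(32)=5, N(31)=8, N(30)=13, N(29)=21
N(29) = 21


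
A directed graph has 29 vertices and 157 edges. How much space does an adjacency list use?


Adjacency list: one list head per vertex + one entry per edge
Vertex heads: 29
Edge entries: 157
Total = 29 + 157 = 186


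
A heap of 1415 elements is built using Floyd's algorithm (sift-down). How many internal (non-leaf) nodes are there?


Leaf nodes occupy roughly half the array.
Sift-down is called for each internal node, starting from the last one.
Internal nodes = floor(n/2) = floor(1415/2) = 707


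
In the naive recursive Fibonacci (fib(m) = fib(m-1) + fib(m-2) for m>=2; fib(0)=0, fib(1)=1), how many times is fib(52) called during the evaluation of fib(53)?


Let N(m) = number of times fib(m) is called while evaluating fib(53).
N(53) = 1 (the initial call).
N(52) = 1 (only fib(53) calls it).
For 1 <= m <= 51: fib(m) is called by fib(m+1) and fib(m+2), so
  N(m) = N(m+1) + N(m+2).
fib(0) is called only by fib(2), so N(0) = N(2).
Walk down from m=53:
  N(53)=1, N(52)=1
N(52) = 1


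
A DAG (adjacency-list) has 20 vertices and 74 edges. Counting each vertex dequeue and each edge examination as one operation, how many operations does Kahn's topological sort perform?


V = 20 (vertex processing)
E = 74 (edge processing)
V + E = 20 + 74 = 94


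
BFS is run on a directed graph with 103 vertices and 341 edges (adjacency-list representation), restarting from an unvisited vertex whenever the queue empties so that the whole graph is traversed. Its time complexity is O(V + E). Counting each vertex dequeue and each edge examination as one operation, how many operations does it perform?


A full BFS traversal dequeues each vertex exactly once and examines each directed edge exactly once.
V = 103 (vertex processing cost)
E = 341 (edge examination cost)
Total operations proportional to V + E = 103 + 341 = 444


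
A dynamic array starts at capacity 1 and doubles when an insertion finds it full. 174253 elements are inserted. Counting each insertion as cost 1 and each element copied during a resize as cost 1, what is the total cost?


n = 174253
Insertion costs: 174253
Resizes copy 1, 2, 4, ... up to the largest power of 2 that is <= n-1 = 174252, i.e. 131072.
Copy costs = 1 + 2 + 4 + 8 + 16 + 32 + 64 + 128 + 256 + 512 + 1024 + 2048 + 4096 + 8192 + 16384 + 32768 + 65536 + 131072 = 262143
Total = 174253 + 262143 = 436396


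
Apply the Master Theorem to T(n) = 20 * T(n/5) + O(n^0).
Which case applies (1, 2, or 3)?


The Master Theorem: T(n) = a*T(n/b) + O(n^c)
  a = 20, b = 5, c = 0
log_b(a) = log_5(20) ~ 1.861
Compare b^c with a: 5^0 = 1 < 20, so c < log_b(a).
Since c < log_b(a), Case 1 applies.
T(n) = O(n^(log_5 20)) ~ O(n^1.861)
Master Theorem case = 1


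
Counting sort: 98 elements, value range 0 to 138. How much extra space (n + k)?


n = 98 (output array)
k = 139 (count array for 139 distinct values)
Extra space = 98 + 139 = 237


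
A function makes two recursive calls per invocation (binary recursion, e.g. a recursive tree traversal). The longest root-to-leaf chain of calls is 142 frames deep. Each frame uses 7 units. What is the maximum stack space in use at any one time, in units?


Binary recursion: the two calls run one after the other, so only one root-to-leaf chain of frames is on the stack at a time.
Maximum depth (longest chain) = 142 frames
Each frame = 7 units
Max stack space = 142 * 7 = 994


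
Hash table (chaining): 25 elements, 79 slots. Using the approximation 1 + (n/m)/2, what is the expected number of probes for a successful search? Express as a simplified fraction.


Computing expected probes:
alpha = 25/79
= 1 + alpha/2
= 1 + 25/(2*79)
= (2*79 + 25) / (2*79)
= 183/158


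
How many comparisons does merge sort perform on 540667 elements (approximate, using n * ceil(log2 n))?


Recursion depth: ceil(log2(540667)) = 20
Each recursion level merges n = 540667 elements
Total = 540667 * 20 = 10813340


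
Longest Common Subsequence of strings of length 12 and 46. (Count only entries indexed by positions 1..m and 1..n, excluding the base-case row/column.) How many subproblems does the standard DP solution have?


DP table indexed by positions in both strings.
First string: 12 positions
Second string: 46 positions
Total = 12 * 46 = 552


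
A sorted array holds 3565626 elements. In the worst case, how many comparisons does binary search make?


Halving sequence: 3565626 -> 1782813 -> 891406 -> 445703 -> 222851 -> 111425 -> 55712 -> 27856 -> 13928 -> 6964 -> 3482 -> 1741 -> 870 -> 435 -> 217 -> 108 -> 54 -> 27 -> 13 -> 6 -> 3 -> 1
Number of halvings = 21
Max comparisons = 21 + 1 = 22


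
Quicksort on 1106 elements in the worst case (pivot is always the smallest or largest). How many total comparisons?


In the worst case, each partition step picks the worst pivot:
  Partition 1: 1105 comparisons (n-1 elements to compare)
  Partition 2: 1104 comparisons
  Partition 3: 1103 comparisons
  Partition 4: 1102 comparisons
  Partition 5: 1101 comparisons
  ...
  Last partition: 0 comparisons
Total = (n-1) + (n-2) + ... + 1 + 0 = n*(n-1)/2
= 1106*1105/2 = 611065


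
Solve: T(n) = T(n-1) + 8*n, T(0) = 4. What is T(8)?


Expanding the recurrence:
T(8) = T(7) + 8*8
       = T(6) + 8*7 + 8*8
       ...
       = T(0) + 8*(1 + 2 + ... + 8)
       = 4 + 8 * 8*9/2
       = 4 + 8 * 36
       = 4 + 288 = 292


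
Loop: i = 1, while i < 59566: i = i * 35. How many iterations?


i multiplies by 35 each step:
i = 1 -> 35 -> 1225 -> 42875 -> 1500625 (stop)
Iterations = ceil(log_35(59566)) = 4


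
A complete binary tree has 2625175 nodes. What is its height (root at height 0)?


In a complete binary tree, level k holds nodes 2^k .. 2^(k+1)-1 (1-indexed).
Height = floor(log2(n)) = floor(log2(2625175)) = 21
Check: 2^21 = 2097152 <= 2625175 < 4194304 = 2^22


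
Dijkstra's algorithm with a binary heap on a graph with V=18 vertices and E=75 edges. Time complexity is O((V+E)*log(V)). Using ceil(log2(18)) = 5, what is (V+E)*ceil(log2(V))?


Dijkstra with a binary heap: each vertex is extracted once, each edge may relax once.
Each heap operation costs O(log V).
V + E = 18 + 75 = 93
ceil(log2(18)) = 5 (since 2^4 = 16 < 18 <= 32 = 2^5)
Total heap work = (V+E) * ceil(log2(V)) = 93 * 5 = 465


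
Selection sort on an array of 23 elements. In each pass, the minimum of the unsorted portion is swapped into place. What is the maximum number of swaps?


Selection sort performs one swap per pass:
  Pass 1: find min in positions 0 to 22, swap with position 0
  Pass 2: find min in positions 1 to 22, swap with position 1
  Pass 3: find min in positions 2 to 22, swap with position 2
  Pass 4: find min in positions 3 to 22, swap with position 3
  Pass 5: find min in positions 4 to 22, swap with position 4
  ... (17 more passes)
Total passes (and swaps) = n - 1 = 23 - 1 = 22


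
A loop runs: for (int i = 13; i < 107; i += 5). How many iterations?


Loop starts at i = 13, increments by 5, stops when i >= 107.
Number of iterations = ceil((107 - 13) / 5)
= ceil(94 / 5)
= 19


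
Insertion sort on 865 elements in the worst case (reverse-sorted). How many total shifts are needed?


In the worst case (reverse-sorted), each element shifts past all previous:
  Element 1: 1 shifts
  Element 2: 2 shifts
  Element 3: 3 shifts
  Element 4: 4 shifts
  Element 5: 5 shifts
  ...
  Element 864: 864 shifts
Total = 1 + 2 + ... + 864
= 865*(865-1)/2 = 373680


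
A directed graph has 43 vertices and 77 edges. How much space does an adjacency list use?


Adjacency list: one list head per vertex + one entry per edge
Vertex heads: 43
Edge entries: 77
Total = 43 + 77 = 120


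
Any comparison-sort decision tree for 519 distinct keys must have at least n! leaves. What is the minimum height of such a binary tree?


A binary decision tree of height h has at most 2^h leaves and needs at least n! of them, so h >= ceil(log2(n!)).
519! is far too large to multiply out, so use Stirling's series:
  ln(n!) ~ n ln n - n + (1/2) ln(2 pi n) + 1/(12n)  (error below 1/(360 n^3), negligible here)
  ln(519) = 6.2519039
  n ln n = 519 * 6.2519039 = 3244.7381
  (1/2) ln(2 pi * 519) = (1/2) ln(3260.9732) = 4.0449
  1/(12*519) = 0.0002
  ln(519!) ~ 3244.7381 - 519 + 4.0449 + 0.0002 = 2729.7832
Convert to base 2: log2(519!) = 2729.7832 / ln 2 = 2729.7832 / 0.69314718 = 3938.2447
ceil(3938.2447) = 3939


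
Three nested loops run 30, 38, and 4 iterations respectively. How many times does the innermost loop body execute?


Loop 1 (outermost): 30 iterations
Loop 2 (middle): 38 iterations per outer
Loop 3 (innermost): 4 iterations per middle
Total = 30 * 38 * 4 = 4560


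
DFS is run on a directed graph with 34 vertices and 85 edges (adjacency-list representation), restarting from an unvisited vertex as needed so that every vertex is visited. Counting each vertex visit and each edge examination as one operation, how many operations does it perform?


A full DFS traversal processes each vertex exactly once (push/pop on stack).
Each directed edge is examined once.
V = 34, E = 85
V + E = 119


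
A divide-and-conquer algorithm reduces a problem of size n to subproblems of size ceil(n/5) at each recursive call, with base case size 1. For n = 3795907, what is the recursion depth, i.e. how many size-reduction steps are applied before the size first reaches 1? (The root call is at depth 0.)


Each step divides the size by 5 (rounding up); after k steps the size is ceil(n/5^k), which equals 1 exactly when 5^k >= n.
So the depth is the smallest k with 5^k >= 3795907, i.e. ceil(log_5(3795907)).
5^9 = 1953125 < 3795907 <= 9765625 = 5^10
Recursion depth = 10


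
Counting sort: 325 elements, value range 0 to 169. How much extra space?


n = 325 (output array)
k = 170 (count array for 170 distinct values)
Extra space = 325 + 170 = 495


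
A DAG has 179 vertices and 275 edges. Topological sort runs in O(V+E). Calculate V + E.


V = 179 (vertex processing)
E = 275 (edge processing)
V + E = 179 + 275 = 454


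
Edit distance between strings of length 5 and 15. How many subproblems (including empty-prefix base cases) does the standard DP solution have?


The table includes base cases (empty prefixes).
Rows: (m+1) = 6
Columns: (n+1) = 16
Total = 6 * 16 = 96


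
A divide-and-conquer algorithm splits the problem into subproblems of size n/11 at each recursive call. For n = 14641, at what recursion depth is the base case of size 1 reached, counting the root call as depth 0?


At each depth, the problem size is divided by 11:
  Depth 0: problem size = 14641
  Depth 1: problem size = 1331
  Depth 2: problem size = 121
  Depth 3: problem size = 11
  Depth 4: problem size = 1 (base case)
The base case is reached at depth log_11(14641) = 4 (the tree has 5 levels counting depth 0, but the depth asked for is 4).
Recursion depth = 4


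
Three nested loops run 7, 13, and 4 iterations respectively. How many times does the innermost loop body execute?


Loop 1 (outermost): 7 iterations
Loop 2 (middle): 13 iterations per outer
Loop 3 (innermost): 4 iterations per middle
Total = 7 * 13 * 4 = 364


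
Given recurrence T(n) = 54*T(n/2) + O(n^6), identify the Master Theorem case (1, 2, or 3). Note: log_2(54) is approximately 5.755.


Master Theorem parameters: a=54, b=2, c=6
log_b(a) = 5.755
Compare b^c with a: 2^6 = 64 > 54, so c > log_b(a).
Comparing c=6 vs log_b(a)=5.755:
6 > 5.755 => Case 3
Result: T(n) = O(n^6)
Master Theorem case = 3


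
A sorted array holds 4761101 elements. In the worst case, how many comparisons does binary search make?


Halving sequence: 4761101 -> 2380550 -> 1190275 -> 595137 -> 297568 -> 148784 -> 74392 -> 37196 -> 18598 -> 9299 -> 4649 -> 2324 -> 1162 -> 581 -> 290 -> 145 -> 72 -> 36 -> 18 -> 9 -> 4 -> 2 -> 1
Number of halvings = 22
Max comparisons = 22 + 1 = 23


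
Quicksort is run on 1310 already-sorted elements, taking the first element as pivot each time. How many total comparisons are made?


Sum of comparisons per partition:
1309 + 1308 + ... + 1 + 0
= 1310 * (1310 - 1) / 2
= 1310 * 1309 / 2
= 857395


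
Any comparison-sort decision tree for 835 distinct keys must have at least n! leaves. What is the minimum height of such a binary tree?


A binary decision tree of height h has at most 2^h leaves and needs at least n! of them, so h >= ceil(log2(n!)).
835! is far too large to multiply out, so use Stirling's series:
  ln(n!) ~ n ln n - n + (1/2) ln(2 pi n) + 1/(12n)  (error below 1/(360 n^3), negligible here)
  ln(835) = 6.7274317
  n ln n = 835 * 6.7274317 = 5617.4055
  (1/2) ln(2 pi * 835) = (1/2) ln(5246.4597) = 4.2827
  1/(12*835) = 0.0001
  ln(835!) ~ 5617.4055 - 835 + 4.2827 + 0.0001 = 4786.6883
Convert to base 2: log2(835!) = 4786.6883 / ln 2 = 4786.6883 / 0.69314718 = 6905.7315
ceil(6905.7315) = 6906


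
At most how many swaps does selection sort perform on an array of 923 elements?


Each of the 922 passes places one element in its final position.
Pass 1: swap minimum into position 0
Pass 2: swap minimum of remaining into position 1
...
Pass 922: last two elements, one swap
Maximum swaps = 923 - 1 = 922


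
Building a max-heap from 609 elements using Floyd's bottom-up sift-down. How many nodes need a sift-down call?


In a heap of 609 elements (0-indexed array):
  Last element index: 608
  Parent of last element: floor((608 - 1) / 2) = 303
  Internal nodes: indices 0 to 303
  Count = floor(609/2) = 304


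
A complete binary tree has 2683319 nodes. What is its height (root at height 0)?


In a complete binary tree, level k holds nodes 2^k .. 2^(k+1)-1 (1-indexed).
Height = floor(log2(n)) = floor(log2(2683319)) = 21
Check: 2^21 = 2097152 <= 2683319 < 4194304 = 2^22


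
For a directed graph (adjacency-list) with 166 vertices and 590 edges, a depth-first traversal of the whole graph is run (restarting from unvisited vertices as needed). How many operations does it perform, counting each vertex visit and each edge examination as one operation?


A full DFS traversal visits each vertex once and examines each edge once.
V = 166
E = 590
Sum = 166 + 590 = 756


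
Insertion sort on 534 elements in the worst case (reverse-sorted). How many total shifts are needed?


In the worst case (reverse-sorted), each element shifts past all previous:
  Element 1: 1 shifts
  Element 2: 2 shifts
  Element 3: 3 shifts
  Element 4: 4 shifts
  Element 5: 5 shifts
  ...
  Element 533: 533 shifts
Total = 1 + 2 + ... + 533
= 534*(534-1)/2 = 142311


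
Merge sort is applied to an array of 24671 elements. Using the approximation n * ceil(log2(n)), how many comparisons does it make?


Merge sort divides the array into halves recursively.
Number of levels = ceil(log2(24671)) = 15
At each level, approximately n = 24671 comparisons are needed for merging.
Total comparisons ~ n * ceil(log2(n)) = 24671 * 15 = 370065


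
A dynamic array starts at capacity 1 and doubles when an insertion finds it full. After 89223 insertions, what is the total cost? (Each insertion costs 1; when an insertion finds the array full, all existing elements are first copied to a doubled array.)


Insertion cost: 89223 (one per element)
Resizes occur just before inserting elements 2, 3, 5, 9, ...
Elements copied at each resize: 1 + 2 + 4 + 8 + 16 + 32 + 64 + 128 + 256 + 512 + 1024 + 2048 + 4096 + 8192 + 16384 + 32768 + 65536
Sum of copies = 131071 (geometric series: 2^k - 1)
Total = 89223 + 131071 = 220294


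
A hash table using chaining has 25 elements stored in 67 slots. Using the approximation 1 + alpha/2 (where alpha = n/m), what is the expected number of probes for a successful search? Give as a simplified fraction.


Load factor alpha = n/m = 25/67
Expected probes = 1 + alpha/2 = 1 + 25/(2*67)
= 1 + 25/134
= 134/134 + 25/134
= 159/134


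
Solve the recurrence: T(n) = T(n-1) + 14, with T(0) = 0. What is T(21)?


Unrolling the recurrence:
T(21) = T(20) + 14
       = T(19) + 14 + 14
       = T(18) + 14*3
       ...
       = T(0) + 14*21
       = 0 + 294 = 294


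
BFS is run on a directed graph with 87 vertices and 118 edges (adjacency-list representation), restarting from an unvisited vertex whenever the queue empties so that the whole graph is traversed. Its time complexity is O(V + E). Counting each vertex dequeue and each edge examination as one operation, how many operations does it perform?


A full BFS traversal dequeues each vertex exactly once and examines each directed edge exactly once.
V = 87 (vertex processing cost)
E = 118 (edge examination cost)
Total operations proportional to V + E = 87 + 118 = 205


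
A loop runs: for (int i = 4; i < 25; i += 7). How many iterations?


Loop starts at i = 4, increments by 7, stops when i >= 25.
Number of iterations = ceil((25 - 4) / 7)
= ceil(21 / 7)
= 3


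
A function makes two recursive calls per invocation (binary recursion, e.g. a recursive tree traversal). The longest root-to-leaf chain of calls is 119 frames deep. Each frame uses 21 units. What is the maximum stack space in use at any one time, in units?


Binary recursion: the two calls run one after the other, so only one root-to-leaf chain of frames is on the stack at a time.
Maximum depth (longest chain) = 119 frames
Each frame = 21 units
Max stack space = 119 * 21 = 2499


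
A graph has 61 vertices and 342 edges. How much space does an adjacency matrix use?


Adjacency matrix: V x V grid of entries
Space = V^2 = 61^2 = 61 * 61 = 3721


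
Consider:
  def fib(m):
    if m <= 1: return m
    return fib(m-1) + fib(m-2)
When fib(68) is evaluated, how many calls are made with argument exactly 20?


Let N(m) = number of times fib(m) is called while evaluating fib(68).
N(68) = 1 (the initial call).
N(67) = 1 (only fib(68) calls it).
For 1 <= m <= 66: fib(m) is called by fib(m+1) and fib(m+2), so
  N(m) = N(m+1) + N(m+2).
fib(0) is called only by fib(2), so N(0) = N(2).
Walk down from m=68:
  N(68)=1, N(67)=1, N(66)=2, N(65)=3, N(64)=5, N(63)=8, N(62)=13, N(61)=21, N(60)=34, N(59)=55, N(58)=89, N(57)=144, N(56)=233, N(55)=377, N(54)=610, N(53)=987, N(52)=1597, N(51)=2584, N(50)=4181, N(49)=6765, N(48)=10946, N(47)=17711, N(46)=28657, N(45)=46368, N(44)=75025, N(43)=121393, N(42)=196418, N(41)=317811, N(40)=514229, N(39)=832040, N(38)=1346269, N(37)=2178309, N(36)=3524578, N(35)=5702887, N(34)=9227465, N(33)=14930352, N(32)=24157817, N(31)=39088169, N(30)=63245986, N(29)=102334155, N(28)=165580141, N(27)=267914296, N(26)=433494437, N(25)=701408733, N(24)=1134903170, N(23)=1836311903, N(22)=2971215073, N(21)=4807526976, N(20)=7778742049
N(20) = 7778742049


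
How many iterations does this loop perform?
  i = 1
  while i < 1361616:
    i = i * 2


The loop variable doubles each iteration:
i = 1 -> 2 -> 4 -> 8 -> 16 -> 32 -> 64 -> 128 -> 256 -> 512 -> 1024 -> 2048 -> 4096 -> 8192 -> 16384 -> 32768 -> 65536 -> 131072 -> 262144 -> 524288 -> 1048576 -> 2097152 (stop, 2097152 >= 1361616)
Number of doublings = ceil(log2(1361616)) = 21


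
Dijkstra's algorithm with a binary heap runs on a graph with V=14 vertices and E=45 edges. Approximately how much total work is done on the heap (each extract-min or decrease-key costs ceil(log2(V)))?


Dijkstra with a binary heap: each vertex is extracted once, each edge may relax once.
Each heap operation costs O(log V).
V + E = 14 + 45 = 59
ceil(log2(14)) = 4 (since 2^3 = 8 < 14 <= 16 = 2^4)
Total heap work = (V+E) * ceil(log2(V)) = 59 * 4 = 236


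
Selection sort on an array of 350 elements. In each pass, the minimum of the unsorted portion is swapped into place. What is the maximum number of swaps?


Selection sort performs one swap per pass:
  Pass 1: find min in positions 0 to 349, swap with position 0
  Pass 2: find min in positions 1 to 349, swap with position 1
  Pass 3: find min in positions 2 to 349, swap with position 2
  Pass 4: find min in positions 3 to 349, swap with position 3
  Pass 5: find min in positions 4 to 349, swap with position 4
  ... (344 more passes)
Total passes (and swaps) = n - 1 = 350 - 1 = 349


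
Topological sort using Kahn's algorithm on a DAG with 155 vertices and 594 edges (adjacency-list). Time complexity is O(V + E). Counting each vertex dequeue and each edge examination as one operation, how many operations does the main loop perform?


Kahn's algorithm:
  1. Compute in-degrees: O(V + E)
  2. Process queue: each vertex dequeued once (O(V))
     each edge examined once (O(E))
Total = V + E = 155 + 594 = 749


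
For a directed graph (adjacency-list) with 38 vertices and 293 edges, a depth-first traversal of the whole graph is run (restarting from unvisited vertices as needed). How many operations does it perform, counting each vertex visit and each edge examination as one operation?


A full DFS traversal visits each vertex once and examines each edge once.
V = 38
E = 293
Sum = 38 + 293 = 331


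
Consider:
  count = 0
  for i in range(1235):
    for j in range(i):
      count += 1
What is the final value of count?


For each i, the inner loop runs i times:
  i=0: inner runs 0 times
  i=1: inner runs 1 time
  i=2: inner runs 2 times
  i=3: inner runs 3 times
  i=4: inner runs 4 times
  i=5: inner runs 5 times
  i=6: inner runs 6 times
  i=7: inner runs 7 times
  ...
Total = 0 + 1 + 2 + ... + 1234 = 1235*(1235-1)/2 = 761995


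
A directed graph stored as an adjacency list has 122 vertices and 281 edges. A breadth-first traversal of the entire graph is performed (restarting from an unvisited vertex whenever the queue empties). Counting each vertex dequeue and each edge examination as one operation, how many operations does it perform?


A full BFS traversal dequeues each vertex once and examines each edge once.
Vertex visits: 122
Edge visits: 281
V + E = 122 + 281 = 403


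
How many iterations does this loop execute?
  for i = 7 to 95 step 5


The loop variable i takes values starting at 7 and increments by 5 each iteration.
Sequence: i = 7, 12, 17, 22, 27, 32, 37, 42, 47, ...
The upper bound 95 is inclusive, so the count is floor((last - first) / step) + 1:
floor((95 - 7) / 5) + 1 = floor(88/5) + 1 = 17 + 1 = 18


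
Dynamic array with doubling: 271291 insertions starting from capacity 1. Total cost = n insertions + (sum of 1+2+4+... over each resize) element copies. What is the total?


n = 271291
Insertion costs: 271291
Resizes copy 1, 2, 4, ... up to the largest power of 2 that is <= n-1 = 271290, i.e. 262144.
Copy costs = 1 + 2 + 4 + 8 + 16 + 32 + 64 + 128 + 256 + 512 + 1024 + 2048 + 4096 + 8192 + 16384 + 32768 + 65536 + 131072 + 262144 = 524287
Total = 271291 + 524287 = 795578


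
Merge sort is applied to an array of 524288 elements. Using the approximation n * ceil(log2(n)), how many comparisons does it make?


Merge sort divides the array into halves recursively.
Number of levels = ceil(log2(524288)) = 19
At each level, approximately n = 524288 comparisons are needed for merging.
Total comparisons ~ n * ceil(log2(n)) = 524288 * 19 = 9961472


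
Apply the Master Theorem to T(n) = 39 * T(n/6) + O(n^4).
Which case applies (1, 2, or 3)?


The Master Theorem: T(n) = a*T(n/b) + O(n^c)
  a = 39, b = 6, c = 4
log_b(a) = log_6(39) ~ 2.045
Compare b^c with a: 6^4 = 1296 > 39, so c > log_b(a).
Since c > log_b(a), Case 3 applies.
T(n) = O(n^4)
Master Theorem case = 3


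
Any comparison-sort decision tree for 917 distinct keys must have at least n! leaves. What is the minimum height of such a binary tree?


A binary decision tree of height h has at most 2^h leaves and needs at least n! of them, so h >= ceil(log2(n!)).
917! is far too large to multiply out, so use Stirling's series:
  ln(n!) ~ n ln n - n + (1/2) ln(2 pi n) + 1/(12n)  (error below 1/(360 n^3), negligible here)
  ln(917) = 6.8211075
  n ln n = 917 * 6.8211075 = 6254.9556
  (1/2) ln(2 pi * 917) = (1/2) ln(5761.6809) = 4.3295
  1/(12*917) = 0.0001
  ln(917!) ~ 6254.9556 - 917 + 4.3295 + 0.0001 = 5342.2852
Convert to base 2: log2(917!) = 5342.2852 / ln 2 = 5342.2852 / 0.69314718 = 7707.2884
ceil(7707.2884) = 7708


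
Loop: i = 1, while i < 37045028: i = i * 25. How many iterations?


i multiplies by 25 each step:
i = 1 -> 25 -> 625 -> 15625 -> 390625 -> 9765625 -> 244140625 (stop)
Iterations = ceil(log_25(37045028)) = 6


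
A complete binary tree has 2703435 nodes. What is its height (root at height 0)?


In a complete binary tree, level k holds nodes 2^k .. 2^(k+1)-1 (1-indexed).
Height = floor(log2(n)) = floor(log2(2703435)) = 21
Check: 2^21 = 2097152 <= 2703435 < 4194304 = 2^22


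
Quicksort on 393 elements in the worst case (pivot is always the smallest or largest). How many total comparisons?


In the worst case, each partition step picks the worst pivot:
  Partition 1: 392 comparisons (n-1 elements to compare)
  Partition 2: 391 comparisons
  Partition 3: 390 comparisons
  Partition 4: 389 comparisons
  Partition 5: 388 comparisons
  ...
  Last partition: 0 comparisons
Total = (n-1) + (n-2) + ... + 1 + 0 = n*(n-1)/2
= 393*392/2 = 77028


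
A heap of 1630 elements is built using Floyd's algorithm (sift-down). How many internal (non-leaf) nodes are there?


Leaf nodes occupy roughly half the array.
Sift-down is called for each internal node, starting from the last one.
Internal nodes = floor(n/2) = floor(1630/2) = 815


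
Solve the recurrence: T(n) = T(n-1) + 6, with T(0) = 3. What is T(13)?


Unrolling the recurrence:
T(13) = T(12) + 6
       = T(11) + 6 + 6
       = T(10) + 6*3
       ...
       = T(0) + 6*13
       = 3 + 78 = 81


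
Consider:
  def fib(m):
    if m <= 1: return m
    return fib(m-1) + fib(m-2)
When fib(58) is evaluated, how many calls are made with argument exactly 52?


Let N(m) = number of times fib(m) is called while evaluating fib(58).
N(58) = 1 (the initial call).
N(57) = 1 (only fib(58) calls it).
For 1 <= m <= 56: fib(m) is called by fib(m+1) and fib(m+2), so
  N(m) = N(m+1) + N(m+2).
fib(0) is called only by fib(2), so N(0) = N(2).
Walk down from m=58:
  N(58)=1, N(57)=1, N(56)=2, N(55)=3, N(54)=5, N(53)=8, N(52)=13
N(52) = 13


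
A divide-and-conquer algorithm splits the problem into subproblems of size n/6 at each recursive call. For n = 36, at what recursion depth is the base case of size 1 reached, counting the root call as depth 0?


At each depth, the problem size is divided by 6:
  Depth 0: problem size = 36
  Depth 1: problem size = 6
  Depth 2: problem size = 1 (base case)
The base case is reached at depth log_6(36) = 2 (the tree has 3 levels counting depth 0, but the depth asked for is 2).
Recursion depth = 2


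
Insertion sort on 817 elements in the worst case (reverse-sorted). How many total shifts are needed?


In the worst case (reverse-sorted), each element shifts past all previous:
  Element 1: 1 shifts
  Element 2: 2 shifts
  Element 3: 3 shifts
  Element 4: 4 shifts
  Element 5: 5 shifts
  ...
  Element 816: 816 shifts
Total = 1 + 2 + ... + 816
= 817*(817-1)/2 = 333336


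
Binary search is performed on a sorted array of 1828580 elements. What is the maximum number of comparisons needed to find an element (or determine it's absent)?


Binary search halves the search space each comparison:
  Step 1: search space = 1828580 -> 914290
  Step 2: search space = 914290 -> 457145
  Step 3: search space = 457145 -> 228572
  Step 4: search space = 228572 -> 114286
  Step 5: search space = 114286 -> 57143
  Step 6: search space = 57143 -> 28571
  Step 7: search space = 28571 -> 14285
  Step 8: search space = 14285 -> 7142
  Step 9: search space = 7142 -> 3571
  Step 10: search space = 3571 -> 1785
  Step 11: search space = 1785 -> 892
  Step 12: search space = 892 -> 446
  Step 13: search space = 446 -> 223
  Step 14: search space = 223 -> 111
  Step 15: search space = 111 -> 55
  Step 16: search space = 55 -> 27
  Step 17: search space = 27 -> 13
  Step 18: search space = 13 -> 6
  Step 19: search space = 6 -> 3
  Step 20: search space = 3 -> 1
  Step 21: search space = 1 (final check)
Maximum comparisons = floor(log2(1828580)) + 1 = 20 + 1 = 21


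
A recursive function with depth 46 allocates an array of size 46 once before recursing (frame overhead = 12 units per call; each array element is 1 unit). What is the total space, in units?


Array allocation: 46 units (allocated once)
Stack frames: 46 deep * 12 per frame = 552 units
Total = 46 + 552 = 598


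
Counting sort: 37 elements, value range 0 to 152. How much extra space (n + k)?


n = 37 (output array)
k = 153 (count array for 153 distinct values)
Extra space = 37 + 153 = 190


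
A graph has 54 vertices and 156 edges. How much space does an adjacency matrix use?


Adjacency matrix: V x V grid of entries
Space = V^2 = 54^2 = 54 * 54 = 2916


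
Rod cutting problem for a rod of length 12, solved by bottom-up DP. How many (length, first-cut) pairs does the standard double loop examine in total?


For each subproblem length i = 1..12, the inner loop considers i possible first cuts.
Total = 1 + 2 + ... + 12
= 12*(12+1)/2
= 12*13/2 = 78


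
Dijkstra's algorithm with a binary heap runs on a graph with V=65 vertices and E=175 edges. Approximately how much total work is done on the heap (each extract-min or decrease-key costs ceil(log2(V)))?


Dijkstra with a binary heap: each vertex is extracted once, each edge may relax once.
Each heap operation costs O(log V).
V + E = 65 + 175 = 240
ceil(log2(65)) = 7 (since 2^6 = 64 < 65 <= 128 = 2^7)
Total heap work = (V+E) * ceil(log2(V)) = 240 * 7 = 1680


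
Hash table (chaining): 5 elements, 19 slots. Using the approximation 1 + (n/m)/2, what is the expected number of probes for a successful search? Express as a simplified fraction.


Computing expected probes:
alpha = 5/19
= 1 + alpha/2
= 1 + 5/(2*19)
= (2*19 + 5) / (2*19)
= 43/38


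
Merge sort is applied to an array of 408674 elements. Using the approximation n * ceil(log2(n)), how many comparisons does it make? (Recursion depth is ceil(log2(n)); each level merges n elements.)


Merge sort divides the array into halves recursively.
Number of levels = ceil(log2(408674)) = 19
At each level, approximately n = 408674 comparisons are needed for merging.
Total comparisons ~ n * ceil(log2(n)) = 408674 * 19 = 7764806


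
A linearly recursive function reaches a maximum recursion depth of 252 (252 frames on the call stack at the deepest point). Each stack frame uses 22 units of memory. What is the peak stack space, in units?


Maximum recursion depth = 252 frames
Memory per frame = 22 units
Total stack space = depth * frame_size
= 252 * 22 = 5544


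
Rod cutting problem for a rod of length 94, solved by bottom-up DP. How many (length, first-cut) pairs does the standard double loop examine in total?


For each subproblem length i = 1..94, the inner loop considers i possible first cuts.
Total = 1 + 2 + ... + 94
= 94*(94+1)/2
= 94*95/2 = 4465


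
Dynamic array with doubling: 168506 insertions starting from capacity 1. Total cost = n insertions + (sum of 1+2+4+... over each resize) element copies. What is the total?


n = 168506
Insertion costs: 168506
Resizes copy 1, 2, 4, ... up to the largest power of 2 that is <= n-1 = 168505, i.e. 131072.
Copy costs = 1 + 2 + 4 + 8 + 16 + 32 + 64 + 128 + 256 + 512 + 1024 + 2048 + 4096 + 8192 + 16384 + 32768 + 65536 + 131072 = 262143
Total = 168506 + 262143 = 430649


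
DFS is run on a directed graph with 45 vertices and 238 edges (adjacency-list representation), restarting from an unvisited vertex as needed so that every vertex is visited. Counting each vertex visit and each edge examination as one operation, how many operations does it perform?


A full DFS traversal processes each vertex exactly once (push/pop on stack).
Each directed edge is examined once.
V = 45, E = 238
V + E = 283
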